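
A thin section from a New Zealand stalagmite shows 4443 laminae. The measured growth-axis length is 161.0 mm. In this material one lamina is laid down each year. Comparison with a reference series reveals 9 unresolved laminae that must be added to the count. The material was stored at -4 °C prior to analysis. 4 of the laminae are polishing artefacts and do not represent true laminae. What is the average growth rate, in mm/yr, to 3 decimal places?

0.036 mm/yr

Adjusted count: 4443 − 4 + 9 = 4448 laminae.
Extension rate ≈ 161.0 / 4448 = 0.036 mm/yr.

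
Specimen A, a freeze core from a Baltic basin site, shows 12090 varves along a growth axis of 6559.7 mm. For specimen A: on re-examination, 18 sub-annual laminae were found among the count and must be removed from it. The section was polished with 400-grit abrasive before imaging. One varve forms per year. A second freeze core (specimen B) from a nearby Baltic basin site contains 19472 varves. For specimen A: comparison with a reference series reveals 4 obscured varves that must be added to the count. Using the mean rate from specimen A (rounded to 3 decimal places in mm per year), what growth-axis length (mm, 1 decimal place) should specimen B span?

10573.3 mm

Specimen A: true varve count = 12090 − 18 + 4 = 12076.
A: Mean rate = 6559.7 mm / 12076 years ≈ 0.543 mm/yr.
B's length ≈ 0.543 × 19472 = 10573.3 mm.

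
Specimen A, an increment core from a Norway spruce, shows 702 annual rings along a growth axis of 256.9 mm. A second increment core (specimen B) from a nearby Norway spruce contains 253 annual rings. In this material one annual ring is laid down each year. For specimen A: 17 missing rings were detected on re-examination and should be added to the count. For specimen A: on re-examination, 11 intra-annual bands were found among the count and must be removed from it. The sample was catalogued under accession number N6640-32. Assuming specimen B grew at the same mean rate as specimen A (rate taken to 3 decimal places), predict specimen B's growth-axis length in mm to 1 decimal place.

91.8 mm

Specimen A: true annual ring count = 702 − 11 + 17 = 708.
A: Mean rate = 256.9 mm / 708 years ≈ 0.363 mm/year.
Length of B = 0.363 × 253 = 91.8 mm.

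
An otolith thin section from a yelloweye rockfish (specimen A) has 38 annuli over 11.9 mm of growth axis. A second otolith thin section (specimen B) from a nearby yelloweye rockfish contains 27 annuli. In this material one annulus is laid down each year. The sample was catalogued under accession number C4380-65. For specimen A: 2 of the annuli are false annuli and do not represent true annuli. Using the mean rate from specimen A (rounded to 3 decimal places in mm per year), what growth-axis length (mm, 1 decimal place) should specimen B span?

8.9 mm

Specimen A: true annulus count = 38 − 2 = 36.
A: Extension rate ≈ 11.9 / 36 = 0.331 mm/yr.
For B, 0.331 mm/year × 27 years = 8.9 mm.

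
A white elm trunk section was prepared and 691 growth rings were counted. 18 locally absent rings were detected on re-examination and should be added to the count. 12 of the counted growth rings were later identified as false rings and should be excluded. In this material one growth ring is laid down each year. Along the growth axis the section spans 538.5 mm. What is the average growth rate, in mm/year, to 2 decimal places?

Adjusted count: 691 − 12 + 18 = 697 growth rings.
Extension rate ≈ 538.5 / 697 = 0.77 mm/year.

0.77 mm/year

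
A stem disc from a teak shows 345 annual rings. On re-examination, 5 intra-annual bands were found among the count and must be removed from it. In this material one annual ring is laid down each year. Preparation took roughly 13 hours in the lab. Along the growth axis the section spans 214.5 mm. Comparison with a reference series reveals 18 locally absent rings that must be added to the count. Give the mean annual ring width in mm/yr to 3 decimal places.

0.599 mm/yr

Adjusted count: 345 − 5 + 18 = 358 annual rings.
Mean rate = 214.5 mm / 358 years ≈ 0.599 mm/yr.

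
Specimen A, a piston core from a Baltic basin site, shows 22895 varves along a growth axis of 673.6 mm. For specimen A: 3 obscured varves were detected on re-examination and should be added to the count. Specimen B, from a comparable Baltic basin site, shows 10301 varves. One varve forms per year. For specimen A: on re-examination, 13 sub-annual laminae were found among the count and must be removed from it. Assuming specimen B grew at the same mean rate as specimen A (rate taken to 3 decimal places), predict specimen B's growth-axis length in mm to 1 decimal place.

Specimen A: true varve count = 22895 − 13 + 3 = 22885.
A: Mean rate = 673.6 mm / 22885 years ≈ 0.029 mm/yr.
B's length ≈ 0.029 × 10301 = 298.7 mm.

298.7 mm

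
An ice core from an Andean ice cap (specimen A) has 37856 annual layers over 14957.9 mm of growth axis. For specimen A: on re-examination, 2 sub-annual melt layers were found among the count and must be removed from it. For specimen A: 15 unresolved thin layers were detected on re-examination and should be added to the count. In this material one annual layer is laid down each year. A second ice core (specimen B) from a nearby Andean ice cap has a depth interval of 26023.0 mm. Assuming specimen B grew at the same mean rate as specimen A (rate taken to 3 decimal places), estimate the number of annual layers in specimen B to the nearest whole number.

Specimen A: after corrections the count is 37856 − 2 + 15 = 37869 annual layers.
A: 14957.9 mm over 37869 years gives 14957.9 / 37869 ≈ 0.395 mm per year.
Specimen B: 26023.0 mm / 0.395 mm per year = 65881.01 years ≈ 65881 annual layers.

65881 annual layers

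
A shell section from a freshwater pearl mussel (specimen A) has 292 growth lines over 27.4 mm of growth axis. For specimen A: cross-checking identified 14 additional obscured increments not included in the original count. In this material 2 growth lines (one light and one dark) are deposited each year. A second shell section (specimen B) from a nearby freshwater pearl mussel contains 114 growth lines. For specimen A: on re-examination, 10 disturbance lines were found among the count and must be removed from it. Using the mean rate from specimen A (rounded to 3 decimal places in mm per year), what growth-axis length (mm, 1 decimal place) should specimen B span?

10.5 mm

Specimen A: adjusted count: 292 − 10 + 14 = 296 growth lines.
Specimen A: dividing by 2 growth lines per year: 296 / 2 = 148 years.
A: Mean rate = 27.4 mm / 148 years ≈ 0.185 mm/year.
Specimen B: with 2 growth lines per year, 114 / 2 = 57 years. B's length ≈ 0.185 × 57 = 10.5 mm.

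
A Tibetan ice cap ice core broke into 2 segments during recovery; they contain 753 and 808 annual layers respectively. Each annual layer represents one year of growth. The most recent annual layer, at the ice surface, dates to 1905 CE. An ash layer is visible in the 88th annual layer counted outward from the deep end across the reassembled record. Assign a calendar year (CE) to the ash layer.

432 CE

Total annual layers = 753 + 808 = 1561.
1561 − 88 = 1473 annual layers lie beyond the ash layer toward the ice surface.
The annual layer at the ice surface is 1905 CE, so the ash layer dates to 1905 − 1473 = 432 CE.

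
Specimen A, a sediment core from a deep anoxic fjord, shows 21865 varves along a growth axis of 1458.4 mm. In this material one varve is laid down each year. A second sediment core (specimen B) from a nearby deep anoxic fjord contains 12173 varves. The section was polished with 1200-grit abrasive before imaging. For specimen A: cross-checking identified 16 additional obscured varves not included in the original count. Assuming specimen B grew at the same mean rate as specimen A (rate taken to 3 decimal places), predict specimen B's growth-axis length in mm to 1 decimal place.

Specimen A: adjusted count: 21865 + 16 = 21881 varves.
A: Mean rate = 1458.4 mm / 21881 years ≈ 0.067 mm/yr.
B's length ≈ 0.067 × 12173 = 815.6 mm.

815.6 mm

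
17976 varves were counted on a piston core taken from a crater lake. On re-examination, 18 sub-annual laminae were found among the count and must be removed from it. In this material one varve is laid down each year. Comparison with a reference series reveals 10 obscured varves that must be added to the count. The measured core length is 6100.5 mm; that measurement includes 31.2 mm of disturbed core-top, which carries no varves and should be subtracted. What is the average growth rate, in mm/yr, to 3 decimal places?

Adjusted count: 17976 − 18 + 10 = 17968 varves.
The growth record spans 6100.5 − 31.2 = 6069.3 mm.
6069.3 mm over 17968 years gives 6069.3 / 17968 ≈ 0.338 mm/yr.

0.338 mm/yr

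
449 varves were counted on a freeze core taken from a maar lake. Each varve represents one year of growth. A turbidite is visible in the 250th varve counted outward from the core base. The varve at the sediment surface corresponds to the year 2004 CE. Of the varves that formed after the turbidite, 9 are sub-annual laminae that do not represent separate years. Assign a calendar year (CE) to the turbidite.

The turbidite sits at varve 250 from the core base, so 449 − 250 = 199 varves formed after it.
Excluding 9 false varves: 199 − 9 = 190.
2004 − 190 = 1814 CE.

1814 CE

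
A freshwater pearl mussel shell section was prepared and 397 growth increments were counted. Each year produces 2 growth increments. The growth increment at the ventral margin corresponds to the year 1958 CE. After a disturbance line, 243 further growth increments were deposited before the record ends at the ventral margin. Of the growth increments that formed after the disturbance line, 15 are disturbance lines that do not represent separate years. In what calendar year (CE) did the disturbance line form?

1844 CE

243 growth increments post-date the disturbance line.
Excluding 15 false growth increments: 243 − 15 = 228.
228 growth increments at 2 per year is 228 / 2 = 114 years.
1958 − 114 = 1844 CE.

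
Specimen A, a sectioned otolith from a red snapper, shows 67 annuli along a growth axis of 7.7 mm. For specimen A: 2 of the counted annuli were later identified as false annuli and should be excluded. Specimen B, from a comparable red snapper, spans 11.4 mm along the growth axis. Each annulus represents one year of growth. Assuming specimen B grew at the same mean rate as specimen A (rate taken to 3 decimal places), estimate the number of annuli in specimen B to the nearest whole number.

97 annuli

Specimen A: after corrections the count is 67 − 2 = 65 annuli.
A: 7.7 mm over 65 years gives 7.7 / 65 ≈ 0.118 mm/year.
Specimen B: 11.4 mm / 0.118 mm per year = 96.61 years ≈ 97 annuli.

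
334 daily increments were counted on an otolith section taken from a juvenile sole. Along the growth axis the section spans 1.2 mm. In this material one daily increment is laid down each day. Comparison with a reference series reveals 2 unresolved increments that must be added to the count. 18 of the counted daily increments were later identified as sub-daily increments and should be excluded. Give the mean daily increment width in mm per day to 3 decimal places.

Adjusted count: 334 − 18 + 2 = 318 daily increments.
Extension rate ≈ 1.2 / 318 = 0.004 mm per day.

0.004 mm per day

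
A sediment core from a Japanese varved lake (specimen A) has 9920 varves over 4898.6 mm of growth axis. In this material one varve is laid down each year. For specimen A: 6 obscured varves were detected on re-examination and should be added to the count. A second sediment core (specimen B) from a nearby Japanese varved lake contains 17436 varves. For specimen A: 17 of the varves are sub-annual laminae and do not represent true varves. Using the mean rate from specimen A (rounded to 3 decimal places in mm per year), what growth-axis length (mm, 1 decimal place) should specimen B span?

8613.4 mm

Specimen A: correcting the raw count gives 9920 − 17 + 6 = 9909 true varves.
A: Extension rate ≈ 4898.6 / 9909 = 0.494 mm per year.
For B, 0.494 mm/year × 17436 years = 8613.4 mm.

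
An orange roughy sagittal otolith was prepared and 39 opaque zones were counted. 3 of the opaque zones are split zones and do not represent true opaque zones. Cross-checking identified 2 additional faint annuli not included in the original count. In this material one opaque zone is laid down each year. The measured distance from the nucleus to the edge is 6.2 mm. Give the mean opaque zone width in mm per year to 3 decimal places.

0.163 mm per year

Adjusted count: 39 − 3 + 2 = 38 opaque zones.
Mean rate = 6.2 mm / 38 years ≈ 0.163 mm per year.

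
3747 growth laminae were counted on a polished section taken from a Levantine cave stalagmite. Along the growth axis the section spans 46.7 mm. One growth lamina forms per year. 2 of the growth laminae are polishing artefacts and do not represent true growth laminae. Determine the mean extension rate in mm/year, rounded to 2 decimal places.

Correcting the raw count gives 3747 − 2 = 3745 true growth laminae.
Mean rate = 46.7 mm / 3745 years ≈ 0.01 mm/year.

0.01 mm/year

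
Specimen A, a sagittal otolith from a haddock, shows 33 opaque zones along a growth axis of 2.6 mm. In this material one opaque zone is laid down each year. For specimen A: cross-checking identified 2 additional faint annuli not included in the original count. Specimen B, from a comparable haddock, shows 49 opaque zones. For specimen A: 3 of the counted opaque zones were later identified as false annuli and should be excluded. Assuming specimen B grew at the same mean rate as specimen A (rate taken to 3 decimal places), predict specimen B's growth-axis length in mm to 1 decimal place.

4.0 mm

Specimen A: correcting the raw count gives 33 − 3 + 2 = 32 true opaque zones.
A: Mean rate = 2.6 mm / 32 years ≈ 0.081 mm/year.
For B, 0.081 mm/year × 49 years = 4.0 mm.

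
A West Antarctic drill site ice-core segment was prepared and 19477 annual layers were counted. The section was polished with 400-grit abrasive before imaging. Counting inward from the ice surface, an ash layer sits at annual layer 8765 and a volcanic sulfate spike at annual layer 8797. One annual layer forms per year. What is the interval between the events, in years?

Separation: 8797 − 8765 = 32 annual layers.
That is 32 years at one annual layer per year.

32 years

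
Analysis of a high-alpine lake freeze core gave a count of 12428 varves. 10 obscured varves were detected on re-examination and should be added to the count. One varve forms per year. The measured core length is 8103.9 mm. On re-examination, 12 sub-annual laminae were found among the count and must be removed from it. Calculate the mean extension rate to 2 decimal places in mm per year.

0.65 mm per year

After corrections the count is 12428 − 12 + 10 = 12426 varves.
8103.9 mm over 12426 years gives 8103.9 / 12426 ≈ 0.65 mm per year.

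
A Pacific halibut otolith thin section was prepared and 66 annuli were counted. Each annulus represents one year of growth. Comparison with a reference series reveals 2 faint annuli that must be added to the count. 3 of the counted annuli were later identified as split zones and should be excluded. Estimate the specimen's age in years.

65 years

After corrections the count is 66 − 3 + 2 = 65 annuli.
With a one-to-one annulus periodicity this is 65 years.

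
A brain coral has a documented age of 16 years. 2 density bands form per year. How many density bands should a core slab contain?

16 years at 2 density bands per year gives 16 × 2 = 32 density bands.
So 32 density bands should be present.

32 density bands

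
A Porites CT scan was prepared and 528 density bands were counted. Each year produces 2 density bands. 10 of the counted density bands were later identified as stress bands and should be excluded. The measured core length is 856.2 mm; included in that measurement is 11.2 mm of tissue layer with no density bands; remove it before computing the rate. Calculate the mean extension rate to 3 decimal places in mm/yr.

After corrections the count is 528 − 10 = 518 density bands.
518 density bands at 2 per year is 518 / 2 = 259 years.
The growth record spans 856.2 − 11.2 = 845.0 mm.
845.0 mm over 259 years gives 845.0 / 259 ≈ 3.263 mm/yr.

3.263 mm/yr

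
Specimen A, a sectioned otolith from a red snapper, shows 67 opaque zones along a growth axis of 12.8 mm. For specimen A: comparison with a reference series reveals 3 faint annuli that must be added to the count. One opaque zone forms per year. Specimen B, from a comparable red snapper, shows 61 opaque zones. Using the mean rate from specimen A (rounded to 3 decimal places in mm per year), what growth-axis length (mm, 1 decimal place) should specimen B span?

11.2 mm

Specimen A: after corrections the count is 67 + 3 = 70 opaque zones.
A: 12.8 mm over 70 years gives 12.8 / 70 ≈ 0.183 mm/yr.
Length of B = 0.183 × 61 = 11.2 mm.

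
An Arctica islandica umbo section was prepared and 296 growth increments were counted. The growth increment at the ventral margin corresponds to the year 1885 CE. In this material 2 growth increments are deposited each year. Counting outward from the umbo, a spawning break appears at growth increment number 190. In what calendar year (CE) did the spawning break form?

1832 CE

296 − 190 = 106 growth increments lie beyond the spawning break toward the ventral margin.
106 growth increments at 2 per year is 106 / 2 = 53 years.
1885 − 53 = 1832 CE.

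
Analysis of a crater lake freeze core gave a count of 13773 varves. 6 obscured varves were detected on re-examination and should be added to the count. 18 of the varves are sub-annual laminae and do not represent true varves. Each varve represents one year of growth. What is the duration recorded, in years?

Adjusted count: 13773 − 18 + 6 = 13761 varves.
One varve per year makes the duration 13761 years.

13761 years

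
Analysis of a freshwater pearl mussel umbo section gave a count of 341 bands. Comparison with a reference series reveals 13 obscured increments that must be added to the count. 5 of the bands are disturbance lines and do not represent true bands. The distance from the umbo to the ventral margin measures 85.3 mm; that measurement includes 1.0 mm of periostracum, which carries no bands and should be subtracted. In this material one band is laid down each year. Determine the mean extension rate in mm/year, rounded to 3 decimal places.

0.242 mm/year

Adjusted count: 341 − 5 + 13 = 349 bands.
Removing the 1.0 mm offcut leaves 85.3 − 1.0 = 84.3 mm.
84.3 mm over 349 years gives 84.3 / 349 ≈ 0.242 mm/year.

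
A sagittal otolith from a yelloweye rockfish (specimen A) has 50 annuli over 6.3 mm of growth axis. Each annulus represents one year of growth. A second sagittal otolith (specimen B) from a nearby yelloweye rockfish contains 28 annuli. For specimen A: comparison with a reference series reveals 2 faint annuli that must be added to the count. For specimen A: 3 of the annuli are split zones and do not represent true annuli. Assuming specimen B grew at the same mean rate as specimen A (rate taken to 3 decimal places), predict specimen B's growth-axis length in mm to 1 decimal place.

3.6 mm

Specimen A: true annulus count = 50 − 3 + 2 = 49.
A: Mean rate = 6.3 mm / 49 years ≈ 0.129 mm per year.
For B, 0.129 mm/year × 28 years = 3.6 mm.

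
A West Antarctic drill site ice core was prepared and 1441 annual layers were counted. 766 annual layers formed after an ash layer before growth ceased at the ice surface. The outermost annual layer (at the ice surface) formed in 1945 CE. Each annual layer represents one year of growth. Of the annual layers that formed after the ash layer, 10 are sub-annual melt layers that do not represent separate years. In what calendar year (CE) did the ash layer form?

766 annual layers formed after the ash layer.
766 − 10 false = 756 true annual layers after the ash layer.
The annual layer at the ice surface is 1945 CE, so the ash layer dates to 1945 − 756 = 1189 CE.

1189 CE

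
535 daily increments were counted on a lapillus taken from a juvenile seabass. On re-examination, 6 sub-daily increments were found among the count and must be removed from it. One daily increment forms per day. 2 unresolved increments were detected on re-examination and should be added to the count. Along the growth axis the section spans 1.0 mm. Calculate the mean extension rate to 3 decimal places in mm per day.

0.002 mm per day

Adjusted count: 535 − 6 + 2 = 531 daily increments.
Extension rate ≈ 1.0 / 531 = 0.002 mm per day.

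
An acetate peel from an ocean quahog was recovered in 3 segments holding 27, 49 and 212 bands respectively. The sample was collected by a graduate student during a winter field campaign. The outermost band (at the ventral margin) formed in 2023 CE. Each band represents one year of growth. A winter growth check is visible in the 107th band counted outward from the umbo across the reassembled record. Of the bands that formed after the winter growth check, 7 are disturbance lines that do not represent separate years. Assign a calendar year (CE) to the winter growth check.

1849 CE

Total bands = 27 + 49 + 212 = 288.
The winter growth check sits at band 107 from the umbo, so 288 − 107 = 181 bands formed after it.
Removing the 7 false bands leaves 181 − 7 = 174 true bands beyond the winter growth check.
2023 − 174 = 1849 CE.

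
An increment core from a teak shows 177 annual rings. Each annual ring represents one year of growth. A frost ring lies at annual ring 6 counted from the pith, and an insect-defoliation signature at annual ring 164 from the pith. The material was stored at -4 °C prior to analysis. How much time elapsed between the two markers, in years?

164 − 6 = 158 annual rings lie between the two events.
One annual ring per year makes the interval 158 years.

158 years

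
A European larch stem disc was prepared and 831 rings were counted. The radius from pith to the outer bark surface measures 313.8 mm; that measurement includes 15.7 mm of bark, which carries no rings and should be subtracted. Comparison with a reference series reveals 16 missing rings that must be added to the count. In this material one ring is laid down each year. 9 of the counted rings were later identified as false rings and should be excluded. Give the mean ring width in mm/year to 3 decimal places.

Correcting the raw count gives 831 − 9 + 16 = 838 true rings.
Removing the 15.7 mm offcut leaves 313.8 − 15.7 = 298.1 mm.
Mean rate = 298.1 mm / 838 years ≈ 0.356 mm/year.

0.356 mm/year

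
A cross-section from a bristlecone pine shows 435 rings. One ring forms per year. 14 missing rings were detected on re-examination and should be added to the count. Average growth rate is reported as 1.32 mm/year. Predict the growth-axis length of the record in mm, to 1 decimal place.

True ring count = 435 + 14 = 449.
Length ≈ 1.32 × 449 = 592.7 mm.

592.7 mm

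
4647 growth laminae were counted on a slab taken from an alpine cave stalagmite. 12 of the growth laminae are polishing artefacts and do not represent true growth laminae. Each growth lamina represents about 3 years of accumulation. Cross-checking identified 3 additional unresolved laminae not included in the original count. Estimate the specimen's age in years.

13914 years

Adjusted count: 4647 − 12 + 3 = 4638 growth laminae.
4638 growth laminae at 3 years each span 4638 × 3 = 13914 years.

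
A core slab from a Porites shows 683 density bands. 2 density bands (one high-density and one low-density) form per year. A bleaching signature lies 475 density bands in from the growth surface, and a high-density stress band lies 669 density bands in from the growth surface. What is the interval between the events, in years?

The two markers are separated by 669 − 475 = 194 density bands.
194 density bands at 2 per year is 194 / 2 = 97 years.

97 yr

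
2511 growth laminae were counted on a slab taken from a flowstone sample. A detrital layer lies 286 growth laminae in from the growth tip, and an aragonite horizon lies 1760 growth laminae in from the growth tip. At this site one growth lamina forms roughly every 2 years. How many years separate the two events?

2948 years

1760 − 286 = 1474 growth laminae lie between the two events.
At 2 years per growth lamina, 1474 × 2 = 2948 years.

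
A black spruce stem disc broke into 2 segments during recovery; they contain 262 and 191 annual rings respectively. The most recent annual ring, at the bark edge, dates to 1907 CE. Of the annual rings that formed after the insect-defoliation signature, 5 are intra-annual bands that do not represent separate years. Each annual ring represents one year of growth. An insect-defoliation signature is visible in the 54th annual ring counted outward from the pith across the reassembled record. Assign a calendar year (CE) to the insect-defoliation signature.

1513 CE

Total annual rings = 262 + 191 = 453.
The insect-defoliation signature sits at annual ring 54 from the pith, so 453 − 54 = 399 annual rings formed after it.
399 − 5 false = 394 true annual rings after the insect-defoliation signature.
The annual ring at the bark edge is 1907 CE, so the insect-defoliation signature dates to 1907 − 394 = 1513 CE.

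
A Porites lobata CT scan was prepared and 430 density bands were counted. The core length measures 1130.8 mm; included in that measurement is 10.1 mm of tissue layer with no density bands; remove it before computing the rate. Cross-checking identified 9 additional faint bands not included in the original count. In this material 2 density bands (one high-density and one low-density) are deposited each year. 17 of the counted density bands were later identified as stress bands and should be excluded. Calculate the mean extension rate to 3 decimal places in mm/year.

After corrections the count is 430 − 17 + 9 = 422 density bands.
With 2 density bands per year, 422 / 2 = 211 years.
Net length = 1130.8 − 10.1 = 1120.7 mm.
Mean rate = 1120.7 mm / 211 years ≈ 5.311 mm/year.

5.311 mm/year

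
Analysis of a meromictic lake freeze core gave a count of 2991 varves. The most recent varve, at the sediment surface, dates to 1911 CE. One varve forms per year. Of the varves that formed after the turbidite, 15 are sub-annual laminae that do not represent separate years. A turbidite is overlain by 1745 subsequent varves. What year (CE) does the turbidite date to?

181 CE

1745 varves post-date the turbidite.
1745 − 15 false = 1730 true varves after the turbidite.
The varve at the sediment surface is 1911 CE, so the turbidite dates to 1911 − 1730 = 181 CE.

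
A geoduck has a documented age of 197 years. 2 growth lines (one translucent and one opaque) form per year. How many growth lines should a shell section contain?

394 growth lines

197 years at 2 growth lines per year gives 197 × 2 = 394 growth lines.
So 394 growth lines should be present.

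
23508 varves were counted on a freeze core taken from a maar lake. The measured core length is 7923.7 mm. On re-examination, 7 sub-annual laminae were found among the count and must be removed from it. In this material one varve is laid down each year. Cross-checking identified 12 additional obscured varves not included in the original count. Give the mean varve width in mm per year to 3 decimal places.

0.337 mm per year

True varve count = 23508 − 7 + 12 = 23513.
Extension rate ≈ 7923.7 / 23513 = 0.337 mm per year.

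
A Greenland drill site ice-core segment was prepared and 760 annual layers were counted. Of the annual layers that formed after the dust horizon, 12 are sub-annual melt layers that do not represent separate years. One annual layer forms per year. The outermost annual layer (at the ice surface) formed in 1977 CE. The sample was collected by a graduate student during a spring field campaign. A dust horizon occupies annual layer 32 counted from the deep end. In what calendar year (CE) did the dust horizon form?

1261 CE

760 − 32 = 728 annual layers lie beyond the dust horizon toward the ice surface.
Removing the 12 false annual layers leaves 728 − 12 = 716 true annual layers beyond the dust horizon.
1977 − 716 = 1261 CE.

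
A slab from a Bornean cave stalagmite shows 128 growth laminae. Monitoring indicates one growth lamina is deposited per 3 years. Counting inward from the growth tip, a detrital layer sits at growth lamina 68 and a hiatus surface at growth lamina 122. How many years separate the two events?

162 years

The two markers are separated by 122 − 68 = 54 growth laminae.
54 growth laminae at 3 years each span 54 × 3 = 162 years.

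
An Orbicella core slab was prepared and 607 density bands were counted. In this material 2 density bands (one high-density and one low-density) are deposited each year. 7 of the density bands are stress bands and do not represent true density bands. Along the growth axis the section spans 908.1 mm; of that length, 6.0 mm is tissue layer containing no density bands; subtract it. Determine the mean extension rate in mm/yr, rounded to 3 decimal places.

3.007 mm/yr

Adjusted count: 607 − 7 = 600 density bands.
600 density bands at 2 per year is 600 / 2 = 300 years.
The growth record spans 908.1 − 6.0 = 902.1 mm.
902.1 mm over 300 years gives 902.1 / 300 ≈ 3.007 mm/yr.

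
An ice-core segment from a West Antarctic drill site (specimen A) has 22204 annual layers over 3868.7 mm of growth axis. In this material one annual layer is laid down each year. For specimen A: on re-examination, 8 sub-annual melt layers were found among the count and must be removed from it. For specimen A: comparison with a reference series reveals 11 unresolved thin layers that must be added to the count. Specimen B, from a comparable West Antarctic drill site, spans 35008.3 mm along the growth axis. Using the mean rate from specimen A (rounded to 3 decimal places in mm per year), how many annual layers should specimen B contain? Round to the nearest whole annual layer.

201197 annual layers

Specimen A: adjusted count: 22204 − 8 + 11 = 22207 annual layers.
A: Extension rate ≈ 3868.7 / 22207 = 0.174 mm per year.
Specimen B: 35008.3 mm / 0.174 mm per year = 201197.13 years ≈ 201197 annual layers.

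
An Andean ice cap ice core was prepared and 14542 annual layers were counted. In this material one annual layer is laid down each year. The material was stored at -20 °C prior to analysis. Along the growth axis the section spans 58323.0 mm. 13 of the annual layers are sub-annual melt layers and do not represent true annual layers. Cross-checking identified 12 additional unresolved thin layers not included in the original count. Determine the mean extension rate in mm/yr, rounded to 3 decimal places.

True annual layer count = 14542 − 13 + 12 = 14541.
Mean rate = 58323.0 mm / 14541 years ≈ 4.011 mm/yr.

4.011 mm/yr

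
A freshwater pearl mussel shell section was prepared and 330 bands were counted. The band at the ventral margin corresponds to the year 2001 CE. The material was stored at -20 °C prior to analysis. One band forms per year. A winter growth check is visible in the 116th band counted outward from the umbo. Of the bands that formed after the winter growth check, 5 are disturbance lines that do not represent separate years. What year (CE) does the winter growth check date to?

The winter growth check sits at band 116 from the umbo, so 330 − 116 = 214 bands formed after it.
Excluding 5 false bands: 214 − 5 = 209.
2001 − 209 = 1792 CE.

1792 CE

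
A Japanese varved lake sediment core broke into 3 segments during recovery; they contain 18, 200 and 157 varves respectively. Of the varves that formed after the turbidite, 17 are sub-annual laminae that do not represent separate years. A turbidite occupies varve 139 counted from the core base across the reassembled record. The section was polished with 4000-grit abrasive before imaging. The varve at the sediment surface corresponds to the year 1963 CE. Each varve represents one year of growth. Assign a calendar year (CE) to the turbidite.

Total varves = 18 + 200 + 157 = 375.
375 − 139 = 236 varves lie beyond the turbidite toward the sediment surface.
236 − 17 false = 219 true varves after the turbidite.
Counting back 219 years from 1963 CE places the turbidite in 1963 − 219 = 1744 CE.

1744 CE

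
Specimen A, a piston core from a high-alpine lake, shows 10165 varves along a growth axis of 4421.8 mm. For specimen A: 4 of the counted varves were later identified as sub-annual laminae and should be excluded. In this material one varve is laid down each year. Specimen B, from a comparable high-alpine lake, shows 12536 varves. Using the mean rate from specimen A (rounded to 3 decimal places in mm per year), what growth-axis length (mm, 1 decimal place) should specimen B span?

Specimen A: adjusted count: 10165 − 4 = 10161 varves.
A: Mean rate = 4421.8 mm / 10161 years ≈ 0.435 mm per year.
B's length ≈ 0.435 × 12536 = 5453.2 mm.

5453.2 mm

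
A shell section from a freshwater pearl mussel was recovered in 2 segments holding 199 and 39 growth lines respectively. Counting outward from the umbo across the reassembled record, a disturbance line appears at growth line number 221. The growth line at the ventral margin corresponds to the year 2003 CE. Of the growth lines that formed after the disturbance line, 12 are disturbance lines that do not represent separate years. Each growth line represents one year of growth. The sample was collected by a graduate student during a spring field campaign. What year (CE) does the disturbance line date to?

1998 CE

Total growth lines = 199 + 39 = 238.
Between growth line 221 and the ventral margin there are 238 − 221 = 17 growth lines.
Excluding 12 false growth lines: 17 − 12 = 5.
Counting back 5 years from 2003 CE places the disturbance line in 2003 − 5 = 1998 CE.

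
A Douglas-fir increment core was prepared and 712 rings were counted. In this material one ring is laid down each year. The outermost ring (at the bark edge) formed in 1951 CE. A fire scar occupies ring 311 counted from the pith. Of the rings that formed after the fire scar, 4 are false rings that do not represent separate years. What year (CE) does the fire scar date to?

The fire scar sits at ring 311 from the pith, so 712 − 311 = 401 rings formed after it.
Excluding 4 false rings: 401 − 4 = 397.
1951 − 397 = 1554 CE.

1554 CE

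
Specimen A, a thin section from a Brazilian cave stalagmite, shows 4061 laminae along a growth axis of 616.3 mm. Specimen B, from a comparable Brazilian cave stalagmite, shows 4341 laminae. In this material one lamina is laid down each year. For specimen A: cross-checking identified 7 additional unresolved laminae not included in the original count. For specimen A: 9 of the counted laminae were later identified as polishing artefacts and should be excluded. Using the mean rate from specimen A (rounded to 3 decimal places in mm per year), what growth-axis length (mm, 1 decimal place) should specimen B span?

659.8 mm

Specimen A: correcting the raw count gives 4061 − 9 + 7 = 4059 true laminae.
A: Mean rate = 616.3 mm / 4059 years ≈ 0.152 mm/yr.
Length of B = 0.152 × 4341 = 659.8 mm.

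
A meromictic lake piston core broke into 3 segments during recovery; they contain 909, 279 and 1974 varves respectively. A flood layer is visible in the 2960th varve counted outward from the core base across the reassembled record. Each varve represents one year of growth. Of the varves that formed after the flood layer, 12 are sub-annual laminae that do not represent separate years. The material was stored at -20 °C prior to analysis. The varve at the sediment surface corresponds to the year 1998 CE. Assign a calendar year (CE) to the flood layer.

Total varves = 909 + 279 + 1974 = 3162.
Between varve 2960 and the sediment surface there are 3162 − 2960 = 202 varves.
202 − 12 false = 190 true varves after the flood layer.
Counting back 190 years from 1998 CE places the flood layer in 1998 − 190 = 1808 CE.

1808 CE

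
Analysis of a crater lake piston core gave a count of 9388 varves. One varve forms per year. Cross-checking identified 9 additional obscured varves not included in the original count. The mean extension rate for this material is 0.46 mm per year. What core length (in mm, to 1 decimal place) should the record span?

4322.6 mm

After corrections the count is 9388 + 9 = 9397 varves.
Length ≈ 0.46 × 9397 = 4322.6 mm.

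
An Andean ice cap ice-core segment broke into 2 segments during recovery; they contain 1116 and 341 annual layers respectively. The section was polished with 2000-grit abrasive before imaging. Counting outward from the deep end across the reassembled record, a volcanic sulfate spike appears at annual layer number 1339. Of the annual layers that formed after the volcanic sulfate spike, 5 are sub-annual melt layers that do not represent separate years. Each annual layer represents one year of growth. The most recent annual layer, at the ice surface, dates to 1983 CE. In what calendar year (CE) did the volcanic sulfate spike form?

1870 CE

Total annual layers = 1116 + 341 = 1457.
The volcanic sulfate spike sits at annual layer 1339 from the deep end, so 1457 − 1339 = 118 annual layers formed after it.
118 − 5 false = 113 true annual layers after the volcanic sulfate spike.
1983 − 113 = 1870 CE.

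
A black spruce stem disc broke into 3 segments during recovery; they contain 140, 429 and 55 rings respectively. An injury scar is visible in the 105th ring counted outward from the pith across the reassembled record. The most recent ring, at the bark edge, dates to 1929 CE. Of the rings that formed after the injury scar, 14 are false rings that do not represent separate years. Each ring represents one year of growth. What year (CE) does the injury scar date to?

Total rings = 140 + 429 + 55 = 624.
The injury scar sits at ring 105 from the pith, so 624 − 105 = 519 rings formed after it.
Excluding 14 false rings: 519 − 14 = 505.
Counting back 505 years from 1929 CE places the injury scar in 1929 − 505 = 1424 CE.

1424 CE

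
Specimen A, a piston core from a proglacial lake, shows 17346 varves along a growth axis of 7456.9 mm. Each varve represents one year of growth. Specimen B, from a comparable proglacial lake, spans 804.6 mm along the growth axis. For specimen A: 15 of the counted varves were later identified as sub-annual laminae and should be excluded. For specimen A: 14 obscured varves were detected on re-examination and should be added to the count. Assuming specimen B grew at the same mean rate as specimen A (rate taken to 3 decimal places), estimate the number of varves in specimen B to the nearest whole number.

1871 varves

Specimen A: after corrections the count is 17346 − 15 + 14 = 17345 varves.
A: Mean rate = 7456.9 mm / 17345 years ≈ 0.430 mm/yr.
Specimen B: 804.6 mm / 0.430 mm per year = 1871.16 years ≈ 1871 varves.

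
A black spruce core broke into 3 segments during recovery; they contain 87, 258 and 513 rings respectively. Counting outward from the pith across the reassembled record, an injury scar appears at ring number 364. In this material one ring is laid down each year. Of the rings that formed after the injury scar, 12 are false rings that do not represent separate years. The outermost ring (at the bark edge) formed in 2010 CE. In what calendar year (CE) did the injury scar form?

1528 CE

Total rings = 87 + 258 + 513 = 858.
Between ring 364 and the bark edge there are 858 − 364 = 494 rings.
494 − 12 false = 482 true rings after the injury scar.
The ring at the bark edge is 2010 CE, so the injury scar dates to 2010 − 482 = 1528 CE.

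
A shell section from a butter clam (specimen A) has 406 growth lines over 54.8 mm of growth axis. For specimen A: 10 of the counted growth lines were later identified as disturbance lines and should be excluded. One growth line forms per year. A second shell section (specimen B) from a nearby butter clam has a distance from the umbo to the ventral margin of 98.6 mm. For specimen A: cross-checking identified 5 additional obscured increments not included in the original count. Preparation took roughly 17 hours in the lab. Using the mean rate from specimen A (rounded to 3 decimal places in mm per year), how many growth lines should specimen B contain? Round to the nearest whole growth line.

720 growth lines

Specimen A: correcting the raw count gives 406 − 10 + 5 = 401 true growth lines.
A: Mean rate = 54.8 mm / 401 years ≈ 0.137 mm/yr.
For B, 98.6 / 0.137 = 719.71 years ≈ 720 growth lines.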